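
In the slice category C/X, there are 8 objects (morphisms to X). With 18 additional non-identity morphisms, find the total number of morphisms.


In the slice category C/X, objects are morphisms to X.
Identity morphisms: 8 (one per object of C/X).
Non-identity morphisms: 18.
Total = 8 + 18 = 26

26


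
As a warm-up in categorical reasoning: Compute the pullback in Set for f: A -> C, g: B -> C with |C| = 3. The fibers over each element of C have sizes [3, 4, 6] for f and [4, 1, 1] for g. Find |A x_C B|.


The pullback A x_C B consists of pairs (a, b) with f(a) = g(b).
For each element c in C, the fiber product has |f^-1(c)| * |g^-1(c)| elements.
Summing over C: 3 * 4 + 4 * 1 + 6 * 1
= 12 + 4 + 6 = 22

22


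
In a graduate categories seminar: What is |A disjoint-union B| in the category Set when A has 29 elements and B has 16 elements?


In Set, the coproduct A + B is the disjoint union.
|A + B| = |A| + |B| = 29 + 16 = 45

45


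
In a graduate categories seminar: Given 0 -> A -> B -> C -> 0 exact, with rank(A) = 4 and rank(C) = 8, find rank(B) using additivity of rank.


For a short exact sequence 0 -> A -> B -> C -> 0,
rank is additive: rank(B) = rank(A) + rank(C).
rank(B) = 4 + 8 = 12

12


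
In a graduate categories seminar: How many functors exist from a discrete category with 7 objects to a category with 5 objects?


A functor from a discrete category C to D is determined by
where each object maps. Each of the 7 objects of C can map
to any of the 5 objects of D independently.
Number of functors = 5^7 = 78125

78125


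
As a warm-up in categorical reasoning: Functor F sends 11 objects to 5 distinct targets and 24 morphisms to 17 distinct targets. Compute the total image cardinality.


The image of F consists of distinct objects and distinct morphisms.
|Im(F)| on objects = 5
|Im(F)| on morphisms = 17
Total image cardinality = 5 + 17 = 22

22


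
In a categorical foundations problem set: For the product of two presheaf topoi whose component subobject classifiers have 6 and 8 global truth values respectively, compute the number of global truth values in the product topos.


In a product of presheaf topoi E_1 x E_2, the subobject classifier
is Omega = Omega_1 x Omega_2 (componentwise), so
|Omega(top)| = |Omega_1(top_1)| * |Omega_2(top_2)|.
= 6 * 8 = 48.

48


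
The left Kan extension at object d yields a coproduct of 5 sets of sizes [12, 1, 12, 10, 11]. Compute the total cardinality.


Pointwise, the left Kan extension (Lan_F H)(d) is the colimit, indexed
by the comma category (F downarrow d), of H composed with the
projection (F downarrow d) -> C. Here that colimit is given
as a coproduct (disjoint union) of sets, so its cardinality is the
sum of the sizes of the summands.
Coproduct of sets with sizes: 12 + 1 + 12 + 10 + 11
= 46

46


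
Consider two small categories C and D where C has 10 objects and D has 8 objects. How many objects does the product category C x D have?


The product category C x D has objects that are pairs (c, d).
Number of pairs = |Ob(C)| * |Ob(D)| = 10 * 8 = 80

80


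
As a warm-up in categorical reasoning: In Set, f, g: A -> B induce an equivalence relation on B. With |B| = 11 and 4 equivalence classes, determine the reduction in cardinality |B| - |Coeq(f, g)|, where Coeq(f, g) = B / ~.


The coequalizer Coeq(f, g) = B / ~ has one element per equivalence class.
|B| = 11, |Coeq(f, g)| = 4.
|B| - |Coeq(f, g)| = 11 - 4 = 7.

7


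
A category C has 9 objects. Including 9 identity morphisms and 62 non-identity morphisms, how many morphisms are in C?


Each object has an identity morphism, giving 9 identities.
Adding the 62 non-identity morphisms:
Total = 9 + 62 = 71

71


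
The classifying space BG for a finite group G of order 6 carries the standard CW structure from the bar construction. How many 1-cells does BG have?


In the bar-construction CW model of BG, the n-cells are indexed by
n-tuples [g_1|...|g_n] of non-identity elements of G (degenerate
simplices with some g_i = e do not contribute cells), so there are
(|G| - 1)^n n-cells.
For dim = 1 with |G| = 6:
cells = (6 - 1)^1 = 5^1 = 5

5


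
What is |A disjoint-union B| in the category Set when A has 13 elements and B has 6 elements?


In Set, the coproduct A + B is the disjoint union.
|A + B| = |A| + |B| = 13 + 6 = 19

19


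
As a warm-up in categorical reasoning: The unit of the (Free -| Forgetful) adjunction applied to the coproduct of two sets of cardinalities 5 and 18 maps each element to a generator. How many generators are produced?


The unit eta_X: X -> U(F(X)) of the Free-Forgetful adjunction
maps each element of X to a generator of F(X). For X = S + T (disjoint
union in Set), |S + T| = |S| + |T|.
Total mappings = 5 + 18 = 23.

23


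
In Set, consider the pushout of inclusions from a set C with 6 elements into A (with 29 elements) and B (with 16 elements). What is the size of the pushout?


The pushout A +_C B identifies the images of C in A and B.
|A +_C B| = |A| + |B| - |C| (for injections).
= 29 + 16 - 6 = 39

39


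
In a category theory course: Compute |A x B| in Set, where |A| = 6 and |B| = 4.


In Set, the product A x B is the Cartesian product.
By the universal property, |A x B| = |A| * |B|.
|A x B| = 6 * 4 = 24

24


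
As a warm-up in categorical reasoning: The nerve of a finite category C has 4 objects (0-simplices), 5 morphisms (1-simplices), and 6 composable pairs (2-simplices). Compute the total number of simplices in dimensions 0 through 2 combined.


The 2-skeleton of the nerve N(C) consists of simplices in dimensions 0, 1, 2:
  |N(C)_0| = 4 (objects)
  |N(C)_1| = 5 (morphisms)
  |N(C)_2| = 6 (composable pairs)
Total = 4 + 5 + 6 = 15

15


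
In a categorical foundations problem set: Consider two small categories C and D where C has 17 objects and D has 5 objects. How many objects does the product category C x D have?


The product category C x D has objects that are pairs (c, d).
Number of pairs = |Ob(C)| * |Ob(D)| = 17 * 5 = 85

85


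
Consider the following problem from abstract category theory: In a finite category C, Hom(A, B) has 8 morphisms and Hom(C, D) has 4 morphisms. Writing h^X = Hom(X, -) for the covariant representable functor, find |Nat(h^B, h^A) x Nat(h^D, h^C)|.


By the Yoneda lemma, Nat(h^B, h^A) is isomorphic to Hom(A, B),
so |Nat(h^B, h^A)| = |Hom(A, B)| and |Nat(h^D, h^C)| = |Hom(C, D)|.
|Hom(A, B)| = 8, |Hom(C, D)| = 4.
|Nat(h^B, h^A) x Nat(h^D, h^C)| = 8 * 4 = 32

32


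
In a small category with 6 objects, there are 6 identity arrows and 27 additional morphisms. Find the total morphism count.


Each object has an identity morphism, giving 6 identities.
Adding the 27 non-identity morphisms:
Total = 6 + 27 = 33

33


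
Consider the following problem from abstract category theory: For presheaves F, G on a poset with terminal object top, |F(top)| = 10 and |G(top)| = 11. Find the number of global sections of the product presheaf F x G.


Global sections of a presheaf on a poset with terminal top satisfy
Gamma(H) ~ H(top). Presheaves admit pointwise products, so
(F x G)(top) = F(top) x G(top) (Cartesian product).
|Gamma(F x G)| = |F(top)| * |G(top)| = 10 * 11 = 110.

110


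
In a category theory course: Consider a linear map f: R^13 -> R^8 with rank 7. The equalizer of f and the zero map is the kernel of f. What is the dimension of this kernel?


The equalizer of f and the zero map is ker(f).
By the rank-nullity theorem: dim(ker(f)) = dim(domain) - rank(f).
dim(ker(f)) = 13 - 7 = 6

6


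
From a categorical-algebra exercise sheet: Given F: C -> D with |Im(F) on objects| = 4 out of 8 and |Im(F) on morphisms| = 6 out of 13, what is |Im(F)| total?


The image of F consists of distinct objects and distinct morphisms.
|Im(F)| on objects = 4
|Im(F)| on morphisms = 6
Total image cardinality = 4 + 6 = 10

10


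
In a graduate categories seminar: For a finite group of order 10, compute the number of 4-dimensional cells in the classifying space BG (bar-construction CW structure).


In the bar-construction CW model of BG, the n-cells are indexed by
n-tuples [g_1|...|g_n] of non-identity elements of G (degenerate
simplices with some g_i = e do not contribute cells), so there are
(|G| - 1)^n n-cells.
For dim = 4 with |G| = 10:
cells = (10 - 1)^4 = 9^4 = 6561

6561


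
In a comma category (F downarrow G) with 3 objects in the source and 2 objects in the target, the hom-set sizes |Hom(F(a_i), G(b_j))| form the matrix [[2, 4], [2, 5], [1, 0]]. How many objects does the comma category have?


Objects of (F downarrow G) are triples (a, b, h: F(a)->G(b)).
The count equals the sum of all entries in the hom-matrix.
sum(row 0) = 6
sum(row 1) = 7
sum(row 2) = 1
Grand total = 14

14


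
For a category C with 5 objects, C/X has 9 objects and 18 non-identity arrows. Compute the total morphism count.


In the slice category C/X, objects are morphisms to X.
Identity morphisms: 9 (one per object of C/X).
Non-identity morphisms: 18.
Total = 9 + 18 = 27

27


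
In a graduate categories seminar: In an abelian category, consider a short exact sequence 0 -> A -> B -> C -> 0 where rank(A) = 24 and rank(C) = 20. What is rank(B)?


For a short exact sequence 0 -> A -> B -> C -> 0,
rank is additive: rank(B) = rank(A) + rank(C).
rank(B) = 24 + 20 = 44

44


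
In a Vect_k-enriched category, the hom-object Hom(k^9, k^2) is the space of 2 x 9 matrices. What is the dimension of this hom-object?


In Vect-enriched categories, Hom(k^n, k^m) is the space of m x n matrices.
dim(Hom(k^9, k^2)) = 2 * 9 = 18

18


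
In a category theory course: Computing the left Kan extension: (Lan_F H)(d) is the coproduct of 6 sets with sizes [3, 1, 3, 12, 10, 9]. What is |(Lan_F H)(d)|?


Pointwise, the left Kan extension (Lan_F H)(d) is the colimit, indexed
by the comma category (F downarrow d), of H composed with the
projection (F downarrow d) -> C. Here that colimit is given
as a coproduct (disjoint union) of sets, so its cardinality is the
sum of the sizes of the summands.
Coproduct of sets with sizes: 3 + 1 + 3 + 12 + 10 + 9
= 38

38


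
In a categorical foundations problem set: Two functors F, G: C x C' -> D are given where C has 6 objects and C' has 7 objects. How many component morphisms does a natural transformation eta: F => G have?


A natural transformation eta: F => G assigns one component morphism per
object of the domain category.
The domain is the product category C x C', so
|Ob(C x C')| = |Ob(C)| * |Ob(C')| = 6 * 7 = 42.
Therefore eta has 42 component morphisms.

42


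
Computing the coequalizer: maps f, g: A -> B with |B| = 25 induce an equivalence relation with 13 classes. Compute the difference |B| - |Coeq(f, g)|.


The coequalizer Coeq(f, g) = B / ~ has one element per equivalence class.
|B| = 25, |Coeq(f, g)| = 13.
|B| - |Coeq(f, g)| = 25 - 13 = 12.

12


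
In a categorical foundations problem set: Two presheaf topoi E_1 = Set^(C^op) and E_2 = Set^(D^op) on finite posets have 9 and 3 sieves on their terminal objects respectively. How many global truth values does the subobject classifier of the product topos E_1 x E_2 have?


In a product of presheaf topoi E_1 x E_2, the subobject classifier
is Omega = Omega_1 x Omega_2 (componentwise), so
|Omega(top)| = |Omega_1(top_1)| * |Omega_2(top_2)|.
= 9 * 3 = 27.

27


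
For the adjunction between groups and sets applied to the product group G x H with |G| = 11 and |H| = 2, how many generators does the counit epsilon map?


The counit epsilon_K: F(U(K)) -> K of the Free-Forgetful adjunction
maps |K| generators of F(U(K)) into K. For K = G x H (the product group),
|G x H| = |G| * |H|.
Total generators mapped = 11 * 2 = 22.

22


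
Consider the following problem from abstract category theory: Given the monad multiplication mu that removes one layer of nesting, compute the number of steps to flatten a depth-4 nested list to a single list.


Each application of mu: T^2 -> T removes one layer of nesting.
Starting at depth 4 (i.e., T^4(X)), we need to reach T(X).
Number of mu applications = 4 - 1 = 3

3


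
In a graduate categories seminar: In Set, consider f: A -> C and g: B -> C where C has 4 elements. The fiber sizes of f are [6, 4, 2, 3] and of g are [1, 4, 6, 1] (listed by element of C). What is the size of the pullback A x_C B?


The pullback A x_C B consists of pairs (a, b) with f(a) = g(b).
For each element c in C, the fiber product has |f^-1(c)| * |g^-1(c)| elements.
Summing over C: 6 * 1 + 4 * 4 + 2 * 6 + 3 * 1
= 6 + 16 + 12 + 3 = 37

37


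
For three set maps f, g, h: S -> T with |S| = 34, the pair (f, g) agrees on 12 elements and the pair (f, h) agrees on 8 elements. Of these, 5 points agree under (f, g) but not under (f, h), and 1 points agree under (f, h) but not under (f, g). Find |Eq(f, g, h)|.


Eq(f, g, h) is the triple-agreement set: points in S where all three
maps take the same value. Using inclusion-exclusion on the pairwise data:
Pair (f, g) agrees on 12 points; pair (f, h) on 8 points.
Points agreeing under (f, g) but not (f, h) = 5; under (f, h) but not (f, g) = 1.
Triple-agreement = agreement-in-(f, g) minus points that agree under (f, g) but not (f, h):
|Eq(f, g, h)| = 12 - 5 = 7
(cross-check via (f, h): 8 - 1 = 7.)

7


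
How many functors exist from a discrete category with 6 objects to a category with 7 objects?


A functor from a discrete category C to D is determined by
where each object maps. Each of the 6 objects of C can map
to any of the 7 objects of D independently.
Number of functors = 7^6 = 117649

117649


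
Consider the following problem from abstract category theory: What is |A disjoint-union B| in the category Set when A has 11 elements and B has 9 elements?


In Set, the coproduct A + B is the disjoint union.
|A + B| = |A| + |B| = 11 + 9 = 20

20


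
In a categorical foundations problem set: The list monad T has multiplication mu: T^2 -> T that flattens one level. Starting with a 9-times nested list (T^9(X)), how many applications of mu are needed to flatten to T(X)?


Each application of mu: T^2 -> T removes one layer of nesting.
Starting at depth 9 (i.e., T^9(X)), we need to reach T(X).
Number of mu applications = 9 - 1 = 8

8


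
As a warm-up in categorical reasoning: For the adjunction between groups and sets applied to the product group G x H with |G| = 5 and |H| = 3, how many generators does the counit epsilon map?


The counit epsilon_K: F(U(K)) -> K of the Free-Forgetful adjunction
maps |K| generators of F(U(K)) into K. For K = G x H (the product group),
|G x H| = |G| * |H|.
Total generators mapped = 5 * 3 = 15.

15


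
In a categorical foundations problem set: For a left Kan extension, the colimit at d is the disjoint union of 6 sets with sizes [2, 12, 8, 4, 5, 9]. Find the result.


Pointwise, the left Kan extension (Lan_F H)(d) is the colimit, indexed
by the comma category (F downarrow d), of H composed with the
projection (F downarrow d) -> C. Here that colimit is given
as a coproduct (disjoint union) of sets, so its cardinality is the
sum of the sizes of the summands.
Coproduct of sets with sizes: 2 + 12 + 8 + 4 + 5 + 9
= 40

40


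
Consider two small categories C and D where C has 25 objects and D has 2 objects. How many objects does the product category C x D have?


The product category C x D has objects that are pairs (c, d).
Number of pairs = |Ob(C)| * |Ob(D)| = 25 * 2 = 50

50


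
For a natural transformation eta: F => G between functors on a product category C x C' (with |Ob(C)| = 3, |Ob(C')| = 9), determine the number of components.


A natural transformation eta: F => G assigns one component morphism per
object of the domain category.
The domain is the product category C x C', so
|Ob(C x C')| = |Ob(C)| * |Ob(C')| = 3 * 9 = 27.
Therefore eta has 27 component morphisms.

27


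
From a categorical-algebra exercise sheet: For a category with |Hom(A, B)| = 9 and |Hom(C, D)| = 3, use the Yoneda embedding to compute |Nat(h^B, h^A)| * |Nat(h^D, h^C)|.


By the Yoneda lemma, Nat(h^B, h^A) is isomorphic to Hom(A, B),
so |Nat(h^B, h^A)| = |Hom(A, B)| and |Nat(h^D, h^C)| = |Hom(C, D)|.
|Hom(A, B)| = 9, |Hom(C, D)| = 3.
|Nat(h^B, h^A) x Nat(h^D, h^C)| = 9 * 3 = 27

27


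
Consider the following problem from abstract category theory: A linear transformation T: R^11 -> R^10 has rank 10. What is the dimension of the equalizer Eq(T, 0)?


The equalizer of f and the zero map is ker(f).
By the rank-nullity theorem: dim(ker(f)) = dim(domain) - rank(f).
dim(ker(f)) = 11 - 10 = 1

1


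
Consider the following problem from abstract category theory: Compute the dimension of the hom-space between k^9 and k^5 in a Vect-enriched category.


In Vect-enriched categories, Hom(k^n, k^m) is the space of m x n matrices.
dim(Hom(k^9, k^5)) = 5 * 9 = 45

45


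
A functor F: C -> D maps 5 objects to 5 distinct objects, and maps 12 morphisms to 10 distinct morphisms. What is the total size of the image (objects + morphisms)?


The image of F consists of distinct objects and distinct morphisms.
|Im(F)| on objects = 5
|Im(F)| on morphisms = 10
Total image cardinality = 5 + 10 = 15

15


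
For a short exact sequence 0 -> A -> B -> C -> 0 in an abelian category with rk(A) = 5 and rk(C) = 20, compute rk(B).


For a short exact sequence 0 -> A -> B -> C -> 0,
rank is additive: rank(B) = rank(A) + rank(C).
rank(B) = 5 + 20 = 25

25


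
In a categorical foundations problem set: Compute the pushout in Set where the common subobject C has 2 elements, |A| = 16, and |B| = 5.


The pushout A +_C B identifies the images of C in A and B.
|A +_C B| = |A| + |B| - |C| (for injections).
= 16 + 5 - 2 = 19

19


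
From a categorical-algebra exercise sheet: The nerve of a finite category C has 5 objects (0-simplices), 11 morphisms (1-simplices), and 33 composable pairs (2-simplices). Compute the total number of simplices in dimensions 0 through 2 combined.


The 2-skeleton of the nerve N(C) consists of simplices in dimensions 0, 1, 2:
  |N(C)_0| = 5 (objects)
  |N(C)_1| = 11 (morphisms)
  |N(C)_2| = 33 (composable pairs)
Total = 5 + 11 + 33 = 49

49


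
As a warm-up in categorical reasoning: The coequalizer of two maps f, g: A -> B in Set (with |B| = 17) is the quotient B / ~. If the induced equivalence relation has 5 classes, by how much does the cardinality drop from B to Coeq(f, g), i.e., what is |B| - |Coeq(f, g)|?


The coequalizer Coeq(f, g) = B / ~ has one element per equivalence class.
|B| = 17, |Coeq(f, g)| = 5.
|B| - |Coeq(f, g)| = 17 - 5 = 12.

12


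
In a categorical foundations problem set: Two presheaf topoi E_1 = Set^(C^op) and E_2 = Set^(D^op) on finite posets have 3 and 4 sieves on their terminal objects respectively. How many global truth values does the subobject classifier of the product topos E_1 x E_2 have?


In a product of presheaf topoi E_1 x E_2, the subobject classifier
is Omega = Omega_1 x Omega_2 (componentwise), so
|Omega(top)| = |Omega_1(top_1)| * |Omega_2(top_2)|.
= 3 * 4 = 12.

12


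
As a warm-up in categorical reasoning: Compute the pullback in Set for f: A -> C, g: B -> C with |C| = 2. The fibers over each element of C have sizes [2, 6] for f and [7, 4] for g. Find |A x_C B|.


The pullback A x_C B consists of pairs (a, b) with f(a) = g(b).
For each element c in C, the fiber product has |f^-1(c)| * |g^-1(c)| elements.
Summing over C: 2 * 7 + 6 * 4
= 14 + 24 = 38

38


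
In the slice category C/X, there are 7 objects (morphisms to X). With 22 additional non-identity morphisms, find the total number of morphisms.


In the slice category C/X, objects are morphisms to X.
Identity morphisms: 7 (one per object of C/X).
Non-identity morphisms: 22.
Total = 7 + 22 = 29

29


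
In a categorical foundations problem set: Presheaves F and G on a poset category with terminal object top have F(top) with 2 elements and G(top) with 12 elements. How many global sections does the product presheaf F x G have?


Global sections of a presheaf on a poset with terminal top satisfy
Gamma(H) ~ H(top). Presheaves admit pointwise products, so
(F x G)(top) = F(top) x G(top) (Cartesian product).
|Gamma(F x G)| = |F(top)| * |G(top)| = 2 * 12 = 24.

24


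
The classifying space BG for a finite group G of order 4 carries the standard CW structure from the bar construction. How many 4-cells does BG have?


In the bar-construction CW model of BG, the n-cells are indexed by
n-tuples [g_1|...|g_n] of non-identity elements of G (degenerate
simplices with some g_i = e do not contribute cells), so there are
(|G| - 1)^n n-cells.
For dim = 4 with |G| = 4:
cells = (4 - 1)^4 = 3^4 = 81

81


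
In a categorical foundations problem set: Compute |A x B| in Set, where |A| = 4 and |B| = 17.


In Set, the product A x B is the Cartesian product.
By the universal property, |A x B| = |A| * |B|.
|A x B| = 4 * 17 = 68

68


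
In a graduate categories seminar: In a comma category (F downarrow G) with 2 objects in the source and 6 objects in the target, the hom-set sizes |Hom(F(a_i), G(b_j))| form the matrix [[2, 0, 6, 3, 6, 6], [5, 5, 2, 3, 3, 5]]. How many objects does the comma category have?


Objects of (F downarrow G) are triples (a, b, h: F(a)->G(b)).
The count equals the sum of all entries in the hom-matrix.
sum(row 0) = 23
sum(row 1) = 23
Grand total = 46

46


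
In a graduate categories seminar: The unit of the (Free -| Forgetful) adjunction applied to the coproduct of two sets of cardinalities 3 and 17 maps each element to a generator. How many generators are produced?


The unit eta_X: X -> U(F(X)) of the Free-Forgetful adjunction
maps each element of X to a generator of F(X). For X = S + T (disjoint
union in Set), |S + T| = |S| + |T|.
Total mappings = 3 + 17 = 20.

20


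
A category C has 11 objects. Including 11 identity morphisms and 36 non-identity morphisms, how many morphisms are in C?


Each object has an identity morphism, giving 11 identities.
Adding the 36 non-identity morphisms:
Total = 11 + 36 = 47

47


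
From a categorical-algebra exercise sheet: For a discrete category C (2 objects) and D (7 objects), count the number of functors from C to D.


A functor from a discrete category C to D is determined by
where each object maps. Each of the 2 objects of C can map
to any of the 7 objects of D independently.
Number of functors = 7^2 = 49

49


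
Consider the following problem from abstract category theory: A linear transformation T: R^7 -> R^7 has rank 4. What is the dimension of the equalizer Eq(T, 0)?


The equalizer of f and the zero map is ker(f).
By the rank-nullity theorem: dim(ker(f)) = dim(domain) - rank(f).
dim(ker(f)) = 7 - 4 = 3

3


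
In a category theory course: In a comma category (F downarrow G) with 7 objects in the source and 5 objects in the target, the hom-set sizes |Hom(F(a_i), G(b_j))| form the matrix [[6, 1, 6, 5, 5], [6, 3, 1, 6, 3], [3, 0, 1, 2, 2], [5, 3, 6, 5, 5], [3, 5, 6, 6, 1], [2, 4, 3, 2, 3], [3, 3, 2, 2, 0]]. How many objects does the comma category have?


Objects of (F downarrow G) are triples (a, b, h: F(a)->G(b)).
The count equals the sum of all entries in the hom-matrix.
sum(row 0) = 23
sum(row 1) = 19
sum(row 2) = 8
sum(row 3) = 24
sum(row 4) = 21
sum(row 5) = 14
sum(row 6) = 10
Grand total = 119

119


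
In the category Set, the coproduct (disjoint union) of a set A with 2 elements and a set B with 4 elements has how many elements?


In Set, the coproduct A + B is the disjoint union.
|A + B| = |A| + |B| = 2 + 4 = 6

6


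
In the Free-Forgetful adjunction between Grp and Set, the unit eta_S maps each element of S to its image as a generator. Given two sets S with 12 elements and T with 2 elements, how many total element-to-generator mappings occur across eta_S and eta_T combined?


The unit eta_X: X -> U(F(X)) of the Free-Forgetful adjunction
maps each element of X to a generator of F(X). For X = S + T (disjoint
union in Set), |S + T| = |S| + |T|.
Total mappings = 12 + 2 = 14.

14


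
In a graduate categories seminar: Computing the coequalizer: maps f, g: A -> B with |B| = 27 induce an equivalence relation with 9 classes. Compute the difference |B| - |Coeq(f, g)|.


The coequalizer Coeq(f, g) = B / ~ has one element per equivalence class.
|B| = 27, |Coeq(f, g)| = 9.
|B| - |Coeq(f, g)| = 27 - 9 = 18.

18


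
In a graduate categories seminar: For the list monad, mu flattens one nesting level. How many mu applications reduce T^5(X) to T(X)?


Each application of mu: T^2 -> T removes one layer of nesting.
Starting at depth 5 (i.e., T^5(X)), we need to reach T(X).
Number of mu applications = 5 - 1 = 4

4


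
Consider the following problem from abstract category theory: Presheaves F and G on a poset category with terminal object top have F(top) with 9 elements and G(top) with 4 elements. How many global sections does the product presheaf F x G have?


Global sections of a presheaf on a poset with terminal top satisfy
Gamma(H) ~ H(top). Presheaves admit pointwise products, so
(F x G)(top) = F(top) x G(top) (Cartesian product).
|Gamma(F x G)| = |F(top)| * |G(top)| = 9 * 4 = 36.

36


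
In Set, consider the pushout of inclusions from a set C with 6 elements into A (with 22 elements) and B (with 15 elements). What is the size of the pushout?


The pushout A +_C B identifies the images of C in A and B.
|A +_C B| = |A| + |B| - |C| (for injections).
= 22 + 15 - 6 = 31

31


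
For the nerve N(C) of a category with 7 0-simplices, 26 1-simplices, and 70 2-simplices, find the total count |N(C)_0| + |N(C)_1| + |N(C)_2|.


The 2-skeleton of the nerve N(C) consists of simplices in dimensions 0, 1, 2:
  |N(C)_0| = 7 (objects)
  |N(C)_1| = 26 (morphisms)
  |N(C)_2| = 70 (composable pairs)
Total = 7 + 26 + 70 = 103

103


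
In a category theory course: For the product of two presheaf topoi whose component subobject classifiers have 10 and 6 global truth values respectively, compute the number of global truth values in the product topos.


In a product of presheaf topoi E_1 x E_2, the subobject classifier
is Omega = Omega_1 x Omega_2 (componentwise), so
|Omega(top)| = |Omega_1(top_1)| * |Omega_2(top_2)|.
= 10 * 6 = 60.

60


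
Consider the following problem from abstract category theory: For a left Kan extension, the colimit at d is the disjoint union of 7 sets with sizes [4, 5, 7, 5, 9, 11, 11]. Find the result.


Pointwise, the left Kan extension (Lan_F H)(d) is the colimit, indexed
by the comma category (F downarrow d), of H composed with the
projection (F downarrow d) -> C. Here that colimit is given
as a coproduct (disjoint union) of sets, so its cardinality is the
sum of the sizes of the summands.
Coproduct of sets with sizes: 4 + 5 + 7 + 5 + 9 + 11 + 11
= 52

52


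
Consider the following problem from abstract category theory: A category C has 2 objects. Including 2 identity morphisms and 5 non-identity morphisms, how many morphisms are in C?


Each object has an identity morphism, giving 2 identities.
Adding the 5 non-identity morphisms:
Total = 2 + 5 = 7

7


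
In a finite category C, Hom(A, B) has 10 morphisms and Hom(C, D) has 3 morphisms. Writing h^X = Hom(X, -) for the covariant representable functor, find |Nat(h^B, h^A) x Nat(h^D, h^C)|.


By the Yoneda lemma, Nat(h^B, h^A) is isomorphic to Hom(A, B),
so |Nat(h^B, h^A)| = |Hom(A, B)| and |Nat(h^D, h^C)| = |Hom(C, D)|.
|Hom(A, B)| = 10, |Hom(C, D)| = 3.
|Nat(h^B, h^A) x Nat(h^D, h^C)| = 10 * 3 = 30

30


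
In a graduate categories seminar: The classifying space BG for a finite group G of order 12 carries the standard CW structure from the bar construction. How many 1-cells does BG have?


In the bar-construction CW model of BG, the n-cells are indexed by
n-tuples [g_1|...|g_n] of non-identity elements of G (degenerate
simplices with some g_i = e do not contribute cells), so there are
(|G| - 1)^n n-cells.
For dim = 1 with |G| = 12:
cells = (12 - 1)^1 = 11^1 = 11

11


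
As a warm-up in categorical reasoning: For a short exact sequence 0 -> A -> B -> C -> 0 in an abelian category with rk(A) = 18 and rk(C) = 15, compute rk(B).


For a short exact sequence 0 -> A -> B -> C -> 0,
rank is additive: rank(B) = rank(A) + rank(C).
rank(B) = 18 + 15 = 33

33


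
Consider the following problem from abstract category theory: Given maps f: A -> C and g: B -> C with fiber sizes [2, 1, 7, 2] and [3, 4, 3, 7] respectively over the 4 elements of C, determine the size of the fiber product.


The pullback A x_C B consists of pairs (a, b) with f(a) = g(b).
For each element c in C, the fiber product has |f^-1(c)| * |g^-1(c)| elements.
Summing over C: 2 * 3 + 1 * 4 + 7 * 3 + 2 * 7
= 6 + 4 + 21 + 14 = 45

45


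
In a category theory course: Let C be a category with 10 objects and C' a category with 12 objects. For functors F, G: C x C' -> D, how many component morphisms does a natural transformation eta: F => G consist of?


A natural transformation eta: F => G assigns one component morphism per
object of the domain category.
The domain is the product category C x C', so
|Ob(C x C')| = |Ob(C)| * |Ob(C')| = 10 * 12 = 120.
Therefore eta has 120 component morphisms.

120


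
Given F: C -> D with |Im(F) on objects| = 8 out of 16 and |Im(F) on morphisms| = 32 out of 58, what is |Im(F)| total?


The image of F consists of distinct objects and distinct morphisms.
|Im(F)| on objects = 8
|Im(F)| on morphisms = 32
Total image cardinality = 8 + 32 = 40

40


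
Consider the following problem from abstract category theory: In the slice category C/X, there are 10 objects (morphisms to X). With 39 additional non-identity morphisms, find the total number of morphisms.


In the slice category C/X, objects are morphisms to X.
Identity morphisms: 10 (one per object of C/X).
Non-identity morphisms: 39.
Total = 10 + 39 = 49

49


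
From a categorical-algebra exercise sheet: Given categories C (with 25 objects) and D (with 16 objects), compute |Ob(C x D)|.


The product category C x D has objects that are pairs (c, d).
Number of pairs = |Ob(C)| * |Ob(D)| = 25 * 16 = 400

400


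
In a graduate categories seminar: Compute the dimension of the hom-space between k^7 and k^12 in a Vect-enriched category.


In Vect-enriched categories, Hom(k^n, k^m) is the space of m x n matrices.
dim(Hom(k^7, k^12)) = 12 * 7 = 84

84


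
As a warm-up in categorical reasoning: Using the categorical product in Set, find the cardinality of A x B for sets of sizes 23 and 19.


In Set, the product A x B is the Cartesian product.
By the universal property, |A x B| = |A| * |B|.
|A x B| = 23 * 19 = 437

437


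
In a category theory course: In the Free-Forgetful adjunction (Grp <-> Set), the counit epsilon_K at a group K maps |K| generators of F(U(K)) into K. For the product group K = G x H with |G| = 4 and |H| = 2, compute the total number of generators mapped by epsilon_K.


The counit epsilon_K: F(U(K)) -> K of the Free-Forgetful adjunction
maps |K| generators of F(U(K)) into K. For K = G x H (the product group),
|G x H| = |G| * |H|.
Total generators mapped = 4 * 2 = 8.

8


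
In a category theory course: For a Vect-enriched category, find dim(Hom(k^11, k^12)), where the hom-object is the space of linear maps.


In Vect-enriched categories, Hom(k^n, k^m) is the space of m x n matrices.
dim(Hom(k^11, k^12)) = 12 * 11 = 132

132


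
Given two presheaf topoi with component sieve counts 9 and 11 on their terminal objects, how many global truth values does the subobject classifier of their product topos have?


In a product of presheaf topoi E_1 x E_2, the subobject classifier
is Omega = Omega_1 x Omega_2 (componentwise), so
|Omega(top)| = |Omega_1(top_1)| * |Omega_2(top_2)|.
= 9 * 11 = 99.

99


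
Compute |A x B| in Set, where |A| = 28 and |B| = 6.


In Set, the product A x B is the Cartesian product.
By the universal property, |A x B| = |A| * |B|.
|A x B| = 28 * 6 = 168

168


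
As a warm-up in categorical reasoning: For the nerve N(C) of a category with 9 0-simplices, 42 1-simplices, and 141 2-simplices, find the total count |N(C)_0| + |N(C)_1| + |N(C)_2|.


The 2-skeleton of the nerve N(C) consists of simplices in dimensions 0, 1, 2:
  |N(C)_0| = 9 (objects)
  |N(C)_1| = 42 (morphisms)
  |N(C)_2| = 141 (composable pairs)
Total = 9 + 42 + 141 = 192

192


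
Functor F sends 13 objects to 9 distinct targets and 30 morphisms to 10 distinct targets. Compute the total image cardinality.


The image of F consists of distinct objects and distinct morphisms.
|Im(F)| on objects = 9
|Im(F)| on morphisms = 10
Total image cardinality = 9 + 10 = 19

19


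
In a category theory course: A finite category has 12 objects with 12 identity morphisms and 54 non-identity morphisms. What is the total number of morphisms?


Each object has an identity morphism, giving 12 identities.
Adding the 54 non-identity morphisms:
Total = 12 + 54 = 66

66


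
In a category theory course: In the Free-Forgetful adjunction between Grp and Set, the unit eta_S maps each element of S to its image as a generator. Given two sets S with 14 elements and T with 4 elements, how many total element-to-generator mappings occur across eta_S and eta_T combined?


The unit eta_X: X -> U(F(X)) of the Free-Forgetful adjunction
maps each element of X to a generator of F(X). For X = S + T (disjoint
union in Set), |S + T| = |S| + |T|.
Total mappings = 14 + 4 = 18.

18


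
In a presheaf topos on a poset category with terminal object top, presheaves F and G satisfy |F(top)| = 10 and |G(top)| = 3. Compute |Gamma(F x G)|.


Global sections of a presheaf on a poset with terminal top satisfy
Gamma(H) ~ H(top). Presheaves admit pointwise products, so
(F x G)(top) = F(top) x G(top) (Cartesian product).
|Gamma(F x G)| = |F(top)| * |G(top)| = 10 * 3 = 30.

30


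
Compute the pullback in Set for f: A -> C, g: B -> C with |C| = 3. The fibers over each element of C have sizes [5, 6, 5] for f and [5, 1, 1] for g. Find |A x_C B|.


The pullback A x_C B consists of pairs (a, b) with f(a) = g(b).
For each element c in C, the fiber product has |f^-1(c)| * |g^-1(c)| elements.
Summing over C: 5 * 5 + 6 * 1 + 5 * 1
= 25 + 6 + 5 = 36

36


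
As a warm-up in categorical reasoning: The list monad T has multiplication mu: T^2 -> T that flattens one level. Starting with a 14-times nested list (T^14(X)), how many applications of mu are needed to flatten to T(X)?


Each application of mu: T^2 -> T removes one layer of nesting.
Starting at depth 14 (i.e., T^14(X)), we need to reach T(X).
Number of mu applications = 14 - 1 = 13

13


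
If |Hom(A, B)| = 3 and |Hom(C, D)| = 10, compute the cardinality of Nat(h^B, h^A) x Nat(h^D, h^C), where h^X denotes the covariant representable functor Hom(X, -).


By the Yoneda lemma, Nat(h^B, h^A) is isomorphic to Hom(A, B),
so |Nat(h^B, h^A)| = |Hom(A, B)| and |Nat(h^D, h^C)| = |Hom(C, D)|.
|Hom(A, B)| = 3, |Hom(C, D)| = 10.
|Nat(h^B, h^A) x Nat(h^D, h^C)| = 3 * 10 = 30

30


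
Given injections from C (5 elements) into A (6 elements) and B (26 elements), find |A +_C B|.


The pushout A +_C B identifies the images of C in A and B.
|A +_C B| = |A| + |B| - |C| (for injections).
= 6 + 26 - 5 = 27

27


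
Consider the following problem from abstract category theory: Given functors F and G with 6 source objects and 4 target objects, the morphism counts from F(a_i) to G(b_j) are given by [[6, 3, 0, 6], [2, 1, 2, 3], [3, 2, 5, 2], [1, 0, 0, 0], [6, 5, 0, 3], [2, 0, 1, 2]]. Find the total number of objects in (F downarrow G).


Objects of (F downarrow G) are triples (a, b, h: F(a)->G(b)).
The count equals the sum of all entries in the hom-matrix.
sum(row 0) = 15
sum(row 1) = 8
sum(row 2) = 12
sum(row 3) = 1
sum(row 4) = 14
sum(row 5) = 5
Grand total = 55

55


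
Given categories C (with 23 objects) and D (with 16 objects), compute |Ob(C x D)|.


The product category C x D has objects that are pairs (c, d).
Number of pairs = |Ob(C)| * |Ob(D)| = 23 * 16 = 368

368


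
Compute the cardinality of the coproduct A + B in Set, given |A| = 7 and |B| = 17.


In Set, the coproduct A + B is the disjoint union.
|A + B| = |A| + |B| = 7 + 17 = 24

24


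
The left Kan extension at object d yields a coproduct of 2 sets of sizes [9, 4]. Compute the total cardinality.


Pointwise, the left Kan extension (Lan_F H)(d) is the colimit, indexed
by the comma category (F downarrow d), of H composed with the
projection (F downarrow d) -> C. Here that colimit is given
as a coproduct (disjoint union) of sets, so its cardinality is the
sum of the sizes of the summands.
Coproduct of sets with sizes: 9 + 4
= 13

13


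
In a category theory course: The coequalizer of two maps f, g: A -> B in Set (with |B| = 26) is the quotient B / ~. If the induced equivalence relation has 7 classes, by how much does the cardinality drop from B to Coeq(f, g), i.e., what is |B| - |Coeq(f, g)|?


The coequalizer Coeq(f, g) = B / ~ has one element per equivalence class.
|B| = 26, |Coeq(f, g)| = 7.
|B| - |Coeq(f, g)| = 26 - 7 = 19.

19


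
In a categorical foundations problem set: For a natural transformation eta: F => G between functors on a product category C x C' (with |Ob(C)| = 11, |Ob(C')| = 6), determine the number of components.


A natural transformation eta: F => G assigns one component morphism per
object of the domain category.
The domain is the product category C x C', so
|Ob(C x C')| = |Ob(C)| * |Ob(C')| = 11 * 6 = 66.
Therefore eta has 66 component morphisms.

66


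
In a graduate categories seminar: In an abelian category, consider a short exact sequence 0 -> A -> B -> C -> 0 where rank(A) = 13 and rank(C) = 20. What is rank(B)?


For a short exact sequence 0 -> A -> B -> C -> 0,
rank is additive: rank(B) = rank(A) + rank(C).
rank(B) = 13 + 20 = 33

33


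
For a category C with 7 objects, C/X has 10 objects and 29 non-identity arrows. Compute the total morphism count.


In the slice category C/X, objects are morphisms to X.
Identity morphisms: 10 (one per object of C/X).
Non-identity morphisms: 29.
Total = 10 + 29 = 39

39


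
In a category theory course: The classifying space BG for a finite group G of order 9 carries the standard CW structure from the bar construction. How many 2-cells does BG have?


In the bar-construction CW model of BG, the n-cells are indexed by
n-tuples [g_1|...|g_n] of non-identity elements of G (degenerate
simplices with some g_i = e do not contribute cells), so there are
(|G| - 1)^n n-cells.
For dim = 2 with |G| = 9:
cells = (9 - 1)^2 = 8^2 = 64

64


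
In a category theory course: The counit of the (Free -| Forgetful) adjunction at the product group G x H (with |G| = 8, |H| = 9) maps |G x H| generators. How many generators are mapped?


The counit epsilon_K: F(U(K)) -> K of the Free-Forgetful adjunction
maps |K| generators of F(U(K)) into K. For K = G x H (the product group),
|G x H| = |G| * |H|.
Total generators mapped = 8 * 9 = 72.

72


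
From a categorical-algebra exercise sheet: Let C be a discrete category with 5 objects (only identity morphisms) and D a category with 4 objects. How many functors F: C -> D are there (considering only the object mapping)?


A functor from a discrete category C to D is determined by
where each object maps. Each of the 5 objects of C can map
to any of the 4 objects of D independently.
Number of functors = 4^5 = 1024

1024


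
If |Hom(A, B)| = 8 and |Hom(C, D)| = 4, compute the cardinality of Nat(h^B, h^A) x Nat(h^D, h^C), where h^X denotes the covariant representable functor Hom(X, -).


By the Yoneda lemma, Nat(h^B, h^A) is isomorphic to Hom(A, B),
so |Nat(h^B, h^A)| = |Hom(A, B)| and |Nat(h^D, h^C)| = |Hom(C, D)|.
|Hom(A, B)| = 8, |Hom(C, D)| = 4.
|Nat(h^B, h^A) x Nat(h^D, h^C)| = 8 * 4 = 32

32


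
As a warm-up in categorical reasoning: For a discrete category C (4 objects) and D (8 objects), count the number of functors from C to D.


A functor from a discrete category C to D is determined by
where each object maps. Each of the 4 objects of C can map
to any of the 8 objects of D independently.
Number of functors = 8^4 = 4096

4096
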